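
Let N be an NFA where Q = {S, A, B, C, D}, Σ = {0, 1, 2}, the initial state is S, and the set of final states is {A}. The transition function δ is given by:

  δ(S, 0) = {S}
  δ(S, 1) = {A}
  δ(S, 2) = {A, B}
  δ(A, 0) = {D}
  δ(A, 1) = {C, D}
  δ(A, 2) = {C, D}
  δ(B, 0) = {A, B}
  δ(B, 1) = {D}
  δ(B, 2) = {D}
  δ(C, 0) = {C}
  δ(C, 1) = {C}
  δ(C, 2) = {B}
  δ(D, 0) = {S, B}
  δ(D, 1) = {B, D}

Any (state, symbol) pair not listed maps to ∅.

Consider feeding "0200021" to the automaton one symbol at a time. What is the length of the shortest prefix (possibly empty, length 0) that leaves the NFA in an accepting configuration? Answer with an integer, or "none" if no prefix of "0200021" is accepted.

Start in {S}.
Read '0': S→{S}; now {S}.
Read '2': S→{A, B}; now {A, B}.
None of the earlier sets intersect F, but {A, B} does.

2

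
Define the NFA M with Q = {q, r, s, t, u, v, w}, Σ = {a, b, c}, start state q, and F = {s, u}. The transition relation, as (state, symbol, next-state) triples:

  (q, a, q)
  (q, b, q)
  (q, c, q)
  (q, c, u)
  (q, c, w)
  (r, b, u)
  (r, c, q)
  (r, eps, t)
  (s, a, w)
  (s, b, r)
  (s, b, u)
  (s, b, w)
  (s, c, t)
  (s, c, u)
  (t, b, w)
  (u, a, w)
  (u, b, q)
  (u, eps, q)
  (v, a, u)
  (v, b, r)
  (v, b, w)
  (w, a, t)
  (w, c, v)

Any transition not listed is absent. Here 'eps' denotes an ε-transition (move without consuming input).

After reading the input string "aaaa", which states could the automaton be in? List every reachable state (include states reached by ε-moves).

Start in {q}.
Read 'a': q→{q}; now {q}.
Read 'a': q→{q}; now {q}.
Read 'a': q→{q}; now {q}.
Read 'a': q→{q}; now {q}.

{q}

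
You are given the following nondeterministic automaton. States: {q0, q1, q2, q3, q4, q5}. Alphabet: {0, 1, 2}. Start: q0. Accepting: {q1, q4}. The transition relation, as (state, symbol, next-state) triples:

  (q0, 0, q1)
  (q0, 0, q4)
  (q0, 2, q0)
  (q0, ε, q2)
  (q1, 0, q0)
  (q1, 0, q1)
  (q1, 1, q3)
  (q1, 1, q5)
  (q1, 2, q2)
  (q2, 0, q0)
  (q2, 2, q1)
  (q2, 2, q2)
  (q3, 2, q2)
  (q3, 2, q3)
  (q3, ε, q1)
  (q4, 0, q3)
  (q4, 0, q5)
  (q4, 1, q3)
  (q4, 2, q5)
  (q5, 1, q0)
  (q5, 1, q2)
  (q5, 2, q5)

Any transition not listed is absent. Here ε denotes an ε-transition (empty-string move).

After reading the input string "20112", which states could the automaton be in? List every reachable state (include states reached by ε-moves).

{q0, q1, q2, q3, q5}

Start: ε-closure({q0}) = {q0, q2}.
Read '2': q0→{q0}, q2→{q1, q2}; now {q0, q1, q2}.
Read '0': q0→{q1, q4}, q1→{q0, q1}, q2→{q0}; union {q0, q1, q4}; ε-closure = {q0, q1, q2, q4}.
Read '1': q0→∅, q1→{q3, q5}, q2→∅, q4→{q3}; union {q3, q5}; ε-closure = {q1, q3, q5}.
Read '1': q1→{q3, q5}, q3→∅, q5→{q0, q2}; union {q0, q2, q3, q5}; ε-closure = {q0, q1, q2, q3, q5}.
Read '2': q0→{q0}, q1→{q2}, q2→{q1, q2}, q3→{q2, q3}, q5→{q5}; now {q0, q1, q2, q3, q5}.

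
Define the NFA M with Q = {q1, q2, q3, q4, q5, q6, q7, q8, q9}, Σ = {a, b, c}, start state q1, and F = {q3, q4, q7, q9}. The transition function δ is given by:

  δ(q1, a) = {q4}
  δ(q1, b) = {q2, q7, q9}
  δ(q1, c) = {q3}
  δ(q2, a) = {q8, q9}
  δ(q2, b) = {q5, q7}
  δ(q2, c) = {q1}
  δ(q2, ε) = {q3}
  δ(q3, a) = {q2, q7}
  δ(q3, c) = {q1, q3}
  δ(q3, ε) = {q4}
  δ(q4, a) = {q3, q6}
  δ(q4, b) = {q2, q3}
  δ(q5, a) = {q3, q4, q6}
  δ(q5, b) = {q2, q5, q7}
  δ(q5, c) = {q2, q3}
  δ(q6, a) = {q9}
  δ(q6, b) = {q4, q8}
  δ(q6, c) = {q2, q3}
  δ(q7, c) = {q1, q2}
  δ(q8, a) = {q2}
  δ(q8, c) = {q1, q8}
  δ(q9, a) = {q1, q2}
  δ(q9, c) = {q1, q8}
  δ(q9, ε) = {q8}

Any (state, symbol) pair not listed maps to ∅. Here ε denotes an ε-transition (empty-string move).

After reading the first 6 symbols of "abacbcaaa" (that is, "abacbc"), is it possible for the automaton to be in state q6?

Start in {q1}.
Read 'a': {q1} → {q4}.
Read 'b': {q4} → {q2, q3, q4}.
Read 'a': {q2, q3, q4} → {q2, q3, q4, q6, q7, q8, q9}.
Read 'c': {q2, q3, q4, q6, q7, q8, q9} → {q1, q2, q3, q4, q8}.
Read 'b': {q1, q2, q3, q4, q8} → {q2, q3, q4, q5, q7, q8, q9}.
Read 'c': {q2, q3, q4, q5, q7, q8, q9} → {q1, q2, q3, q4, q8}.
State q6 is not in {q1, q2, q3, q4, q8}.

No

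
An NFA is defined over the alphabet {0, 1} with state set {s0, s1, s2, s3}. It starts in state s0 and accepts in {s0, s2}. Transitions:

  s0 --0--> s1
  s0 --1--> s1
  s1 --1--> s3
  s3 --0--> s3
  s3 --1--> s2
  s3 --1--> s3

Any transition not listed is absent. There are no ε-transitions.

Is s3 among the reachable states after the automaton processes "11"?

Start in {s0}.
Read '1': {s0} → {s1}.
Read '1': {s1} → {s3}.
State s3 is in {s3}.

Yes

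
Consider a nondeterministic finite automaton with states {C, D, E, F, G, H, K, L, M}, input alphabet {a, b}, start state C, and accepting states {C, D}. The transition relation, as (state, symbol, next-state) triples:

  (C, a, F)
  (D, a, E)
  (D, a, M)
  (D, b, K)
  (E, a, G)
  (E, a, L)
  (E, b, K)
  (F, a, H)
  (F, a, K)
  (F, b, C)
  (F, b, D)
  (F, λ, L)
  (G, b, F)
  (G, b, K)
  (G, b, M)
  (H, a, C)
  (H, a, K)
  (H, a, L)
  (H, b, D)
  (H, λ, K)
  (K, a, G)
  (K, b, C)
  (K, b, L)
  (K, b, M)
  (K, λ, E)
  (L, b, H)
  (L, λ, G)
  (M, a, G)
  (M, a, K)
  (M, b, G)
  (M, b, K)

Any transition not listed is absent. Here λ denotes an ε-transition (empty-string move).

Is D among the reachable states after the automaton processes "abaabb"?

Start in {C}.
Read 'a': {C} → {F, G, L}.
Read 'b': {F, G, L} → {C, D, E, F, G, H, K, L, M}.
Read 'a': {C, D, E, F, G, H, K, L, M} → {C, E, F, G, H, K, L, M}.
Read 'a': {C, E, F, G, H, K, L, M} → {C, E, F, G, H, K, L}.
Read 'b': {C, E, F, G, H, K, L} → {C, D, E, F, G, H, K, L, M}.
Read 'b': {C, D, E, F, G, H, K, L, M} → {C, D, E, F, G, H, K, L, M}.
State D is in {C, D, E, F, G, H, K, L, M}.

Yes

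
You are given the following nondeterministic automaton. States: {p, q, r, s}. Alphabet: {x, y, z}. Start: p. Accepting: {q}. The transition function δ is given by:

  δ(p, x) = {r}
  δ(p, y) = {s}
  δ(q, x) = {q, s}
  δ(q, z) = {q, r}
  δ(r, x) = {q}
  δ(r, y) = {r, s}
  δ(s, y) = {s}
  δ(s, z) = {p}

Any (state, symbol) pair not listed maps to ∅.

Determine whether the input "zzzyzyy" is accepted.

No

Start in {p}.
Read 'z': {p} → ∅.
The set is empty and remains empty for the remaining 6 symbols.
The final set ∅ contains no accepting state.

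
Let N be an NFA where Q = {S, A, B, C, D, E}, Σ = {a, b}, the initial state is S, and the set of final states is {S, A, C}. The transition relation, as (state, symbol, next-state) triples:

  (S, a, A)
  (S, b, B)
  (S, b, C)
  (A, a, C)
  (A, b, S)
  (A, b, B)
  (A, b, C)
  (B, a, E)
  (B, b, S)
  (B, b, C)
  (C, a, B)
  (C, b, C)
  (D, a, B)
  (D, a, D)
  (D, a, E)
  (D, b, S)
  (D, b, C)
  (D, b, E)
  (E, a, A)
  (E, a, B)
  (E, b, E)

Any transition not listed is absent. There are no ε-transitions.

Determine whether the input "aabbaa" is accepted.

No

Start in {S}.
Read 'a': S→{A}; now {A}.
Read 'a': A→{C}; now {C}.
Read 'b': C→{C}; now {C}.
Read 'b': C→{C}; now {C}.
Read 'a': C→{B}; now {B}.
Read 'a': B→{E}; now {E}.
The final set {E} contains no accepting state.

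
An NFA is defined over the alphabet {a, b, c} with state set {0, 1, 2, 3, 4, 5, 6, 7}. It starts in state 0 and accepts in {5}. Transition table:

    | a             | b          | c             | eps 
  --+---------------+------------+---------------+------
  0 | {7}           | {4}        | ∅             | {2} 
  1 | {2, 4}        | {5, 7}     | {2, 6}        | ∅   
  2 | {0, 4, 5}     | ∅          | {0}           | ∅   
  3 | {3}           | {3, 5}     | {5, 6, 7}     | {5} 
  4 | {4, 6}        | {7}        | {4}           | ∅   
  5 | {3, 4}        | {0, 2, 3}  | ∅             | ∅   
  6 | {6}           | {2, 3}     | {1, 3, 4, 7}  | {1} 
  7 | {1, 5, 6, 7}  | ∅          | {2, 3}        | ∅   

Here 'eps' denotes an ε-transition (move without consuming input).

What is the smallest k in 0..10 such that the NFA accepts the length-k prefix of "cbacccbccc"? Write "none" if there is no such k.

Start: ε-closure({0}) = {0, 2}.
Read 'c': {0, 2} → {0, 2}.
Read 'b': {0, 2} → {4}.
Read 'a': {4} → {1, 4, 6}.
Read 'c': {1, 4, 6} → {1, 2, 3, 4, 5, 6, 7}.
None of the earlier sets intersect F, but {1, 2, 3, 4, 5, 6, 7} does.

4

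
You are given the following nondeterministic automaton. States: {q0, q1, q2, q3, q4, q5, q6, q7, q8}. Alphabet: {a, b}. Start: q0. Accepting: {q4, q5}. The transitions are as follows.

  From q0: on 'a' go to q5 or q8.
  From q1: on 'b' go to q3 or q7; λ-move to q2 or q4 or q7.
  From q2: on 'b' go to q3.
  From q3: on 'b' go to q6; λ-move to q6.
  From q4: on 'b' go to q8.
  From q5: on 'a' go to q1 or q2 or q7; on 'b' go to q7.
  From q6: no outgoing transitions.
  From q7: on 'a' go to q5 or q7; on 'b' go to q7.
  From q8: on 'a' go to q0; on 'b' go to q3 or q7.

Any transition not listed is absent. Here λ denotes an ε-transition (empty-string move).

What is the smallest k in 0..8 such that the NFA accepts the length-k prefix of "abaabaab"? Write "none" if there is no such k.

1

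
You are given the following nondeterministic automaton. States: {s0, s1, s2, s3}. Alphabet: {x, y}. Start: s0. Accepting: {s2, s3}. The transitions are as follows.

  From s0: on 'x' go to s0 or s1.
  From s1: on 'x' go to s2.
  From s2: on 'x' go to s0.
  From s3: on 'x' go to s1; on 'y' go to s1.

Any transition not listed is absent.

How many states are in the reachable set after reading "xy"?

0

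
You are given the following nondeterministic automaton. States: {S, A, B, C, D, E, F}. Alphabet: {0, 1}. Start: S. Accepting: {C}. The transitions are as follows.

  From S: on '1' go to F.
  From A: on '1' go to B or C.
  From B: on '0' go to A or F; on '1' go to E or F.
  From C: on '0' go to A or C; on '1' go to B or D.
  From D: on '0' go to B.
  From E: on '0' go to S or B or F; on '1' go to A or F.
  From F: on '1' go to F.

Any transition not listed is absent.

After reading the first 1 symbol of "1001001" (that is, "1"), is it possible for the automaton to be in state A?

No

Start in {S}.
Read '1': S→{F}; now {F}.
State A is not in {F}.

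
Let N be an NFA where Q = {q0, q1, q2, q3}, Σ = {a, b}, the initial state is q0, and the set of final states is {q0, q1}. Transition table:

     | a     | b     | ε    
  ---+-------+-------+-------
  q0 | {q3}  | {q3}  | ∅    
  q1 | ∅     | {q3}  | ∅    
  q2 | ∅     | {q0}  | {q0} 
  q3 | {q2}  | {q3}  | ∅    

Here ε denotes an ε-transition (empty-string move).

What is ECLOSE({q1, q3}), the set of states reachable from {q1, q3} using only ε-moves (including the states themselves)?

Begin with {q1, q3}.
No ε-moves leave this set, so the closure equals the set itself.

{q1, q3}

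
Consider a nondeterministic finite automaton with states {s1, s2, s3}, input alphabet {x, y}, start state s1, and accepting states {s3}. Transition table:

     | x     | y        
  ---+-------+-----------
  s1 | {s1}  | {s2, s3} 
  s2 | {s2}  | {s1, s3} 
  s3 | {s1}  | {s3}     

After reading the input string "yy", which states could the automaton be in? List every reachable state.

{s1, s3}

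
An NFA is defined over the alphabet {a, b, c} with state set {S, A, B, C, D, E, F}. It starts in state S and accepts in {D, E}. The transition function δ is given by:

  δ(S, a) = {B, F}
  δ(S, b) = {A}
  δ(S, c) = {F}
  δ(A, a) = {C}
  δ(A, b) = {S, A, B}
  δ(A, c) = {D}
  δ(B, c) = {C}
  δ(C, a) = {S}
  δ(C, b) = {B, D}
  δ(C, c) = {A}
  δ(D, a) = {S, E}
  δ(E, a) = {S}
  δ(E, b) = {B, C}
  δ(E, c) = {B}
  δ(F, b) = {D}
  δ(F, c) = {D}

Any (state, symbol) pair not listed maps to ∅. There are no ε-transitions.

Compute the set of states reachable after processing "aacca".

Start in {S}.
Read 'a': {S} → {B, F}.
Read 'a': {B, F} → ∅.
The set is empty and remains empty for the remaining 3 symbols.

∅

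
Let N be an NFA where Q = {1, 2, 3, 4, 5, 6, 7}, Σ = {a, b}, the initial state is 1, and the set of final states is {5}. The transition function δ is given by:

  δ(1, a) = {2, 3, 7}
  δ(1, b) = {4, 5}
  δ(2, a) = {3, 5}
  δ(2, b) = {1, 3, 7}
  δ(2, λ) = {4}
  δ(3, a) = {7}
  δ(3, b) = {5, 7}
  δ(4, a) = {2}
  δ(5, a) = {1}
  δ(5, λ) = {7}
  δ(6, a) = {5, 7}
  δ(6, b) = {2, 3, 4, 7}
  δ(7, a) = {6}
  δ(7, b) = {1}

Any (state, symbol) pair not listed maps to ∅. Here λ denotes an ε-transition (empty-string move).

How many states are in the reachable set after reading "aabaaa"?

Start in {1}.
Read 'a': 1→{2, 3, 7}; union {2, 3, 7}; ε-closure = {2, 3, 4, 7}.
Read 'a': 2→{3, 5}, 3→{7}, 4→{2}, 7→{6}; union {2, 3, 5, 6, 7}; ε-closure = {2, 3, 4, 5, 6, 7}.
Read 'b': 2→{1, 3, 7}, 3→{5, 7}, 4→∅, 5→∅, 6→{2, 3, 4, 7}, 7→{1}; now {1, 2, 3, 4, 5, 7}.
Read 'a': 1→{2, 3, 7}, 2→{3, 5}, 3→{7}, 4→{2}, 5→{1}, 7→{6}; union {1, 2, 3, 5, 6, 7}; ε-closure = {1, 2, 3, 4, 5, 6, 7}.
Read 'a': 1→{2, 3, 7}, 2→{3, 5}, 3→{7}, 4→{2}, 5→{1}, 6→{5, 7}, 7→{6}; union {1, 2, 3, 5, 6, 7}; ε-closure = {1, 2, 3, 4, 5, 6, 7}.
Read 'a': 1→{2, 3, 7}, 2→{3, 5}, 3→{7}, 4→{2}, 5→{1}, 6→{5, 7}, 7→{6}; union {1, 2, 3, 5, 6, 7}; ε-closure = {1, 2, 3, 4, 5, 6, 7}.
That set has 7 states.

7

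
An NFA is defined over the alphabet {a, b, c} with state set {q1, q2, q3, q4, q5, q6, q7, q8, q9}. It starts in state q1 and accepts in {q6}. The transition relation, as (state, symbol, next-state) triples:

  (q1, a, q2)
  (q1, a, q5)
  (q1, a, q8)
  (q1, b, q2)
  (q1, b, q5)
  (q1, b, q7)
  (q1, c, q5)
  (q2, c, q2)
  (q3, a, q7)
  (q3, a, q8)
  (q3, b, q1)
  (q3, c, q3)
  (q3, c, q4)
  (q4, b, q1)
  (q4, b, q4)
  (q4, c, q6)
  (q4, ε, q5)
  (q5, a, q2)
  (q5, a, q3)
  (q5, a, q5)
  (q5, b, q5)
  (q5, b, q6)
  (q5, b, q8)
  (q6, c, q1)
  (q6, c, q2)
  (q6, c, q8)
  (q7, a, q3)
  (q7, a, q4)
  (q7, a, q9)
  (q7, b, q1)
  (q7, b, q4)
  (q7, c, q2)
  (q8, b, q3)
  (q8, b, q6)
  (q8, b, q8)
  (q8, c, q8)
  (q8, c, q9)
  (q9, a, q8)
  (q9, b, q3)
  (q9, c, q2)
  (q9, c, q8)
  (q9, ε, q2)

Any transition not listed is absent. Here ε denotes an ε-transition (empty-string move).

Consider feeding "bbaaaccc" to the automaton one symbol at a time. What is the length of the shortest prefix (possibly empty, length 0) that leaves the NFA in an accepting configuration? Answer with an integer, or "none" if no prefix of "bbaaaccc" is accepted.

2

Start in {q1}.
Read 'b': {q1} → {q2, q5, q7}.
Read 'b': {q2, q5, q7} → {q1, q4, q5, q6, q8}.
None of the earlier sets intersect F, but {q1, q4, q5, q6, q8} does.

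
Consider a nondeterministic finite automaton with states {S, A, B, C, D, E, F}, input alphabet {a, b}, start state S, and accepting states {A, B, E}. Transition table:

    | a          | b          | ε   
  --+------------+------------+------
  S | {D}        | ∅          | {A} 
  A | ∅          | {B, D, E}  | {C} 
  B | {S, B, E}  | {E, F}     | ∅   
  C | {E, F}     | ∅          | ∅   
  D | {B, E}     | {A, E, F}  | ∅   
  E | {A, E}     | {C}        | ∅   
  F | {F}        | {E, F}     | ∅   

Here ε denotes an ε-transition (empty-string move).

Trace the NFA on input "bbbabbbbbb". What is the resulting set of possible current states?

Start: ε-closure({S}) = {S, A, C}.
Read 'b': {S, A, C} → {B, D, E}.
Read 'b': {B, D, E} → {A, C, E, F}.
Read 'b': {A, C, E, F} → {B, C, D, E, F}.
Read 'a': {B, C, D, E, F} → {S, A, B, C, E, F}.
Read 'b': {S, A, B, C, E, F} → {B, C, D, E, F}.
Read 'b': {B, C, D, E, F} → {A, C, E, F}.
Read 'b': {A, C, E, F} → {B, C, D, E, F}.
Read 'b': {B, C, D, E, F} → {A, C, E, F}.
Read 'b': {A, C, E, F} → {B, C, D, E, F}.
Read 'b': {B, C, D, E, F} → {A, C, E, F}.

{A, C, E, F}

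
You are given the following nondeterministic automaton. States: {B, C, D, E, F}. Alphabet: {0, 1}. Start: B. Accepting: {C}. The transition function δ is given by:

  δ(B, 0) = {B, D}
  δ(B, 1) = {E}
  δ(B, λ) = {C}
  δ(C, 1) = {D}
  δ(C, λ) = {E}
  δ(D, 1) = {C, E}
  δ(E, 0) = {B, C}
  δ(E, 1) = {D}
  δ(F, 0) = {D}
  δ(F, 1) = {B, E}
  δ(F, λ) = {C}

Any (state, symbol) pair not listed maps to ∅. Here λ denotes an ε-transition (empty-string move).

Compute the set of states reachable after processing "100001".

{C, D, E}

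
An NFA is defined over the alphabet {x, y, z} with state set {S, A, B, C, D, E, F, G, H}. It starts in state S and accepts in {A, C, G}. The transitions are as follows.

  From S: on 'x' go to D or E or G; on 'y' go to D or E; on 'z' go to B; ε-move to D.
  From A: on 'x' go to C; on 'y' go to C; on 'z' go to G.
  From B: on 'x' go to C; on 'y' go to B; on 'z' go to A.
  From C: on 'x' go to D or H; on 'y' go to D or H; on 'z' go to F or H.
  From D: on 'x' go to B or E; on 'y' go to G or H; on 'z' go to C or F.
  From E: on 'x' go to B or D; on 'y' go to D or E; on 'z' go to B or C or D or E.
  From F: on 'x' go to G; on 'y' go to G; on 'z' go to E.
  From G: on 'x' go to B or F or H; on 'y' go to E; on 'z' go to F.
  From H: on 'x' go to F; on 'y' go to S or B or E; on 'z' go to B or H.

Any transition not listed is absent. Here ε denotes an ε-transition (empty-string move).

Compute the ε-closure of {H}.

{H}

Begin with {H}.
No ε-moves leave this set, so the closure equals the set itself.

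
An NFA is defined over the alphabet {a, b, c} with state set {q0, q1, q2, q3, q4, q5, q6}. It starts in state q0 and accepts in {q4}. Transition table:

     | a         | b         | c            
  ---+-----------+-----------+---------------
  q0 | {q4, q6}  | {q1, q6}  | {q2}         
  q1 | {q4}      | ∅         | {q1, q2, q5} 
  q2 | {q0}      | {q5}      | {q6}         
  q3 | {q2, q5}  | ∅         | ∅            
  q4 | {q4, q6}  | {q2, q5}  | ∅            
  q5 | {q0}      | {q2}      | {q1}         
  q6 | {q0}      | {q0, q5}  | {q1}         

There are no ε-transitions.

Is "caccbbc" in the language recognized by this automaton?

Start in {q0}.
Read 'c': {q0} → {q2}.
Read 'a': {q2} → {q0}.
Read 'c': {q0} → {q2}.
Read 'c': {q2} → {q6}.
Read 'b': {q6} → {q0, q5}.
Read 'b': {q0, q5} → {q1, q2, q6}.
Read 'c': {q1, q2, q6} → {q1, q2, q5, q6}.
The final set {q1, q2, q5, q6} contains no accepting state.

No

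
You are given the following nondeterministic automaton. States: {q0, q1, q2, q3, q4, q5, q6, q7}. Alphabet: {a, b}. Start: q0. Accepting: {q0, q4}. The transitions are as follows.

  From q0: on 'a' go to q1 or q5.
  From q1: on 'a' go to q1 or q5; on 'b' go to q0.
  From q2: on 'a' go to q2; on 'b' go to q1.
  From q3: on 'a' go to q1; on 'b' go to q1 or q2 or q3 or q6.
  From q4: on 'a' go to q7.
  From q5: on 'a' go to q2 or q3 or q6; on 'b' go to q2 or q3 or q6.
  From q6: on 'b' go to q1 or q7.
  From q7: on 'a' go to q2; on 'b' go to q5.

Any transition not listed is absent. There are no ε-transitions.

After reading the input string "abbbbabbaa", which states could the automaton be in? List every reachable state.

Start in {q0}.
Read 'a': q0→{q1, q5}; now {q1, q5}.
Read 'b': q1→{q0}, q5→{q2, q3, q6}; now {q0, q2, q3, q6}.
Read 'b': q0→∅, q2→{q1}, q3→{q1, q2, q3, q6}, q6→{q1, q7}; now {q1, q2, q3, q6, q7}.
Read 'b': q1→{q0}, q2→{q1}, q3→{q1, q2, q3, q6}, q6→{q1, q7}, q7→{q5}; now {q0, q1, q2, q3, q5, q6, q7}.
Read 'b': q0→∅, q1→{q0}, q2→{q1}, q3→{q1, q2, q3, q6}, q5→{q2, q3, q6}, q6→{q1, q7}, q7→{q5}; now {q0, q1, q2, q3, q5, q6, q7}.
Read 'a': q0→{q1, q5}, q1→{q1, q5}, q2→{q2}, q3→{q1}, q5→{q2, q3, q6}, q6→∅, q7→{q2}; now {q1, q2, q3, q5, q6}.
Read 'b': q1→{q0}, q2→{q1}, q3→{q1, q2, q3, q6}, q5→{q2, q3, q6}, q6→{q1, q7}; now {q0, q1, q2, q3, q6, q7}.
Read 'b': q0→∅, q1→{q0}, q2→{q1}, q3→{q1, q2, q3, q6}, q6→{q1, q7}, q7→{q5}; now {q0, q1, q2, q3, q5, q6, q7}.
Read 'a': q0→{q1, q5}, q1→{q1, q5}, q2→{q2}, q3→{q1}, q5→{q2, q3, q6}, q6→∅, q7→{q2}; now {q1, q2, q3, q5, q6}.
Read 'a': q1→{q1, q5}, q2→{q2}, q3→{q1}, q5→{q2, q3, q6}, q6→∅; now {q1, q2, q3, q5, q6}.

{q1, q2, q3, q5, q6}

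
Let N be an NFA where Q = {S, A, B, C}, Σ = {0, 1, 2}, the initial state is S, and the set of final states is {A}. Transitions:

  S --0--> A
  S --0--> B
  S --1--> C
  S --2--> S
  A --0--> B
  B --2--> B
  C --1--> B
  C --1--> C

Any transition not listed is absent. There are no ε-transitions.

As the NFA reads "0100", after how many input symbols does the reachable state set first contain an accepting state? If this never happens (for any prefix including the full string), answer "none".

Start in {S}.
Read '0': S→{A, B}; now {A, B}.
None of the earlier sets intersect F, but {A, B} does.

1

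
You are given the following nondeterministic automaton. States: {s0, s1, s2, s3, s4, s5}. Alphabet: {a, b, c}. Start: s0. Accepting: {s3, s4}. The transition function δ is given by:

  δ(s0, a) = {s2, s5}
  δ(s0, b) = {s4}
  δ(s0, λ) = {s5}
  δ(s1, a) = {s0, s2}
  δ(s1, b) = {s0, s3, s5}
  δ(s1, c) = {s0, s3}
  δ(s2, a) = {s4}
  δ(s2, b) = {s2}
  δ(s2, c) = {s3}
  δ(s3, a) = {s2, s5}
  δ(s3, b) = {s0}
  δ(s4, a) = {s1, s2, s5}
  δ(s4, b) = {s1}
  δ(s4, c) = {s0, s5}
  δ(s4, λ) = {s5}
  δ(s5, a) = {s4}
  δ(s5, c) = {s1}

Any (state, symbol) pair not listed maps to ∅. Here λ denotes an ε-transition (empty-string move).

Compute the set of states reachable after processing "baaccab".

{s1, s2, s4, s5}

Start: ε-closure({s0}) = {s0, s5}.
Read 'b': s0→{s4}, s5→∅; union {s4}; ε-closure = {s4, s5}.
Read 'a': s4→{s1, s2, s5}, s5→{s4}; now {s1, s2, s4, s5}.
Read 'a': s1→{s0, s2}, s2→{s4}, s4→{s1, s2, s5}, s5→{s4}; now {s0, s1, s2, s4, s5}.
Read 'c': s0→∅, s1→{s0, s3}, s2→{s3}, s4→{s0, s5}, s5→{s1}; now {s0, s1, s3, s5}.
Read 'c': s0→∅, s1→{s0, s3}, s3→∅, s5→{s1}; union {s0, s1, s3}; ε-closure = {s0, s1, s3, s5}.
Read 'a': s0→{s2, s5}, s1→{s0, s2}, s3→{s2, s5}, s5→{s4}; now {s0, s2, s4, s5}.
Read 'b': s0→{s4}, s2→{s2}, s4→{s1}, s5→∅; union {s1, s2, s4}; ε-closure = {s1, s2, s4, s5}.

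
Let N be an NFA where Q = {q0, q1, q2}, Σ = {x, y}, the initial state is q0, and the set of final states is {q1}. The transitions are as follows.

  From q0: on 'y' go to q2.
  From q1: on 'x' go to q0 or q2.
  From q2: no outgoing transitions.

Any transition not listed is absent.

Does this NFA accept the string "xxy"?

No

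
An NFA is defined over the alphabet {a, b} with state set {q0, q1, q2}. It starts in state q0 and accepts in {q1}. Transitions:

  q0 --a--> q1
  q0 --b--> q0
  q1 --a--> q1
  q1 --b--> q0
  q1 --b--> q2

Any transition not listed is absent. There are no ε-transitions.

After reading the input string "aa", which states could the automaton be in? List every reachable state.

Start in {q0}.
Read 'a': q0→{q1}; now {q1}.
Read 'a': q1→{q1}; now {q1}.

{q1}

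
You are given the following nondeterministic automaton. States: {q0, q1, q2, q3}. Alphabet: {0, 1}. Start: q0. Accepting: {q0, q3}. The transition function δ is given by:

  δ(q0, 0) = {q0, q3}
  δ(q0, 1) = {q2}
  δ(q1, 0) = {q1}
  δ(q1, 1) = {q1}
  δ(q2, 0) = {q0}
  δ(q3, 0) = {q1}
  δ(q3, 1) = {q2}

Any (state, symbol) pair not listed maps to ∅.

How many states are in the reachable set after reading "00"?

Start in {q0}.
Read '0': q0→{q0, q3}; now {q0, q3}.
Read '0': q0→{q0, q3}, q3→{q1}; now {q0, q1, q3}.
That set has 3 states.

3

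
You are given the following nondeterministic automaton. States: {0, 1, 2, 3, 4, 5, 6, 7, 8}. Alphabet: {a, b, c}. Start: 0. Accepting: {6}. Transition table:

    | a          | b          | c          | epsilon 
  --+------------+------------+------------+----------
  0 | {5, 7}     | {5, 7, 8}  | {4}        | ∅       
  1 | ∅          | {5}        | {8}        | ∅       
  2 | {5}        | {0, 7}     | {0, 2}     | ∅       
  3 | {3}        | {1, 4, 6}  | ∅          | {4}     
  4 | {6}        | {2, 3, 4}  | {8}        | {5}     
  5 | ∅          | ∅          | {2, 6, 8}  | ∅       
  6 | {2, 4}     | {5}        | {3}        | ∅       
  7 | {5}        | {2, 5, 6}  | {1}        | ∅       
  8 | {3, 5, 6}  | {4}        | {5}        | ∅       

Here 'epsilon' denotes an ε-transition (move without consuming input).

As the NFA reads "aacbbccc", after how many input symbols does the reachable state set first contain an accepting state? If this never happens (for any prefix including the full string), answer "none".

3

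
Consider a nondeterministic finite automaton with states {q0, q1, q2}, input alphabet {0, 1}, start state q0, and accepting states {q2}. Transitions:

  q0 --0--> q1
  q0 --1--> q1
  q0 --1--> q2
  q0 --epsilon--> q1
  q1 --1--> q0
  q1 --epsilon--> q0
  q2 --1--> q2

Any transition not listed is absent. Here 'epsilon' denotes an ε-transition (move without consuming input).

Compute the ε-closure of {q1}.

Begin with {q1}.
ε-move q1 → q0; add q0.

{q0, q1}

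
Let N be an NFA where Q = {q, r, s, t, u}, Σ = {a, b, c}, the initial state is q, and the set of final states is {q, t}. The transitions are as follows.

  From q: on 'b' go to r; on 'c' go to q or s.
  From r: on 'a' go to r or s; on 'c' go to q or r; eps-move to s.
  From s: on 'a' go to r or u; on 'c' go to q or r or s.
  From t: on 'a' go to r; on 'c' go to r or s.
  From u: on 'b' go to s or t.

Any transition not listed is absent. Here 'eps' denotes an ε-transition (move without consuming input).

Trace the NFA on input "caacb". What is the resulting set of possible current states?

Start in {q}.
Read 'c': {q} → {q, s}.
Read 'a': {q, s} → {r, s, u}.
Read 'a': {r, s, u} → {r, s, u}.
Read 'c': {r, s, u} → {q, r, s}.
Read 'b': {q, r, s} → {r, s}.

{r, s}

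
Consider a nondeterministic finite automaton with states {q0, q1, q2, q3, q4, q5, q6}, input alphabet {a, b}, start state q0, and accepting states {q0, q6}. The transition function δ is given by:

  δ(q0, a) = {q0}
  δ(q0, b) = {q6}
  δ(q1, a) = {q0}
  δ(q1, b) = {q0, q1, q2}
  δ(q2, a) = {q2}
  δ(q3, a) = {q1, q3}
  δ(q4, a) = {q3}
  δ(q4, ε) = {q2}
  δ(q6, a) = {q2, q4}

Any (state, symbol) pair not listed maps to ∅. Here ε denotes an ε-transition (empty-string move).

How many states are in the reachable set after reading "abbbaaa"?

0

Start in {q0}.
Read 'a': {q0} → {q0}.
Read 'b': {q0} → {q6}.
Read 'b': {q6} → ∅.
The set is empty and remains empty for the remaining 4 symbols.
That set has 0 states.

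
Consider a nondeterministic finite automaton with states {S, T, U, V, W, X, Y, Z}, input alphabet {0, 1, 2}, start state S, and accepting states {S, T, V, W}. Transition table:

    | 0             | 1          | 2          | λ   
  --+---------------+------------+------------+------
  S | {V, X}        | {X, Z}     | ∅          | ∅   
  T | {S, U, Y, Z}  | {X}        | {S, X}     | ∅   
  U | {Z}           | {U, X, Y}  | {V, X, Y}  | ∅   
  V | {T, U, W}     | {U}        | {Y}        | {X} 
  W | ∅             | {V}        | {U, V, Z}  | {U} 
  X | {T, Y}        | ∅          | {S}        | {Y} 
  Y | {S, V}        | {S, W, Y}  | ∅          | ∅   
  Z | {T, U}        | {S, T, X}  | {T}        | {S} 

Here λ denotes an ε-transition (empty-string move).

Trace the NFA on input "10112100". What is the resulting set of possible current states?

{S, T, U, V, W, X, Y, Z}

Start in {S}.
Read '1': S→{X, Z}; union {X, Z}; ε-closure = {S, X, Y, Z}.
Read '0': S→{V, X}, X→{T, Y}, Y→{S, V}, Z→{T, U}; now {S, T, U, V, X, Y}.
Read '1': S→{X, Z}, T→{X}, U→{U, X, Y}, V→{U}, X→∅, Y→{S, W, Y}; now {S, U, W, X, Y, Z}.
Read '1': S→{X, Z}, U→{U, X, Y}, W→{V}, X→∅, Y→{S, W, Y}, Z→{S, T, X}; now {S, T, U, V, W, X, Y, Z}.
Read '2': S→∅, T→{S, X}, U→{V, X, Y}, V→{Y}, W→{U, V, Z}, X→{S}, Y→∅, Z→{T}; now {S, T, U, V, X, Y, Z}.
Read '1': S→{X, Z}, T→{X}, U→{U, X, Y}, V→{U}, X→∅, Y→{S, W, Y}, Z→{S, T, X}; now {S, T, U, W, X, Y, Z}.
Read '0': S→{V, X}, T→{S, U, Y, Z}, U→{Z}, W→∅, X→{T, Y}, Y→{S, V}, Z→{T, U}; now {S, T, U, V, X, Y, Z}.
Read '0': S→{V, X}, T→{S, U, Y, Z}, U→{Z}, V→{T, U, W}, X→{T, Y}, Y→{S, V}, Z→{T, U}; now {S, T, U, V, W, X, Y, Z}.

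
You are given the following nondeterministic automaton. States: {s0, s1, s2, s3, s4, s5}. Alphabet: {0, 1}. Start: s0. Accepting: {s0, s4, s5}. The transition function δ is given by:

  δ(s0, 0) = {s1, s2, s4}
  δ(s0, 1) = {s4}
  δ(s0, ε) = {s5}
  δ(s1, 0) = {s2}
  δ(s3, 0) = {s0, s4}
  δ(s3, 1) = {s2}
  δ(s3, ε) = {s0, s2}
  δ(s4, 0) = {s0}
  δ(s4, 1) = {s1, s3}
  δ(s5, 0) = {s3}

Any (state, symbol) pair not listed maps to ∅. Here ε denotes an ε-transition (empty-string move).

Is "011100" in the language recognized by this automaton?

Start: ε-closure({s0}) = {s0, s5}.
Read '0': {s0, s5} → {s0, s1, s2, s3, s4, s5}.
Read '1': {s0, s1, s2, s3, s4, s5} → {s0, s1, s2, s3, s4, s5}.
Read '1': {s0, s1, s2, s3, s4, s5} → {s0, s1, s2, s3, s4, s5}.
Read '1': {s0, s1, s2, s3, s4, s5} → {s0, s1, s2, s3, s4, s5}.
Read '0': {s0, s1, s2, s3, s4, s5} → {s0, s1, s2, s3, s4, s5}.
Read '0': {s0, s1, s2, s3, s4, s5} → {s0, s1, s2, s3, s4, s5}.
The final set {s0, s1, s2, s3, s4, s5} contains the accepting states s0, s4, s5.

Yes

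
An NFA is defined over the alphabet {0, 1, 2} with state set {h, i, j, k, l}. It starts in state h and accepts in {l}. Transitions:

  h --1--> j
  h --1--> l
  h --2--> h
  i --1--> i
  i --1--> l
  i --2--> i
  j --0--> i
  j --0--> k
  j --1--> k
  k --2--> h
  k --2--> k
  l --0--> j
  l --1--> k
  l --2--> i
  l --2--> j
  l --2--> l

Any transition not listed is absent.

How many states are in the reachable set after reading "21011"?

Start in {h}.
Read '2': {h} → {h}.
Read '1': {h} → {j, l}.
Read '0': {j, l} → {i, j, k}.
Read '1': {i, j, k} → {i, k, l}.
Read '1': {i, k, l} → {i, k, l}.
That set has 3 states.

3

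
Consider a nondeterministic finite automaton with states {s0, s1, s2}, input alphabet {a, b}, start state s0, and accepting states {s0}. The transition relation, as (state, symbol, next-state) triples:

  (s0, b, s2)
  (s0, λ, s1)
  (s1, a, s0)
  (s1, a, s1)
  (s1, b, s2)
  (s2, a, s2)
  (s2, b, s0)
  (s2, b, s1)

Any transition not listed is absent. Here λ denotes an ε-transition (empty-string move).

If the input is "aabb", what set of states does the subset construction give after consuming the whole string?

Start: ε-closure({s0}) = {s0, s1}.
Read 'a': s0→∅, s1→{s0, s1}; now {s0, s1}.
Read 'a': s0→∅, s1→{s0, s1}; now {s0, s1}.
Read 'b': s0→{s2}, s1→{s2}; now {s2}.
Read 'b': s2→{s0, s1}; now {s0, s1}.

{s0, s1}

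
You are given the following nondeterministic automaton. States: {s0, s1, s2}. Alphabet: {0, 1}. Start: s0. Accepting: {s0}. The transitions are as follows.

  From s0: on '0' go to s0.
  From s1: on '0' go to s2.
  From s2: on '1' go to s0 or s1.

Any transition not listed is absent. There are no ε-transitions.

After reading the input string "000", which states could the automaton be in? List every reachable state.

{s0}

Start in {s0}.
Read '0': {s0} → {s0}.
Read '0': {s0} → {s0}.
Read '0': {s0} → {s0}.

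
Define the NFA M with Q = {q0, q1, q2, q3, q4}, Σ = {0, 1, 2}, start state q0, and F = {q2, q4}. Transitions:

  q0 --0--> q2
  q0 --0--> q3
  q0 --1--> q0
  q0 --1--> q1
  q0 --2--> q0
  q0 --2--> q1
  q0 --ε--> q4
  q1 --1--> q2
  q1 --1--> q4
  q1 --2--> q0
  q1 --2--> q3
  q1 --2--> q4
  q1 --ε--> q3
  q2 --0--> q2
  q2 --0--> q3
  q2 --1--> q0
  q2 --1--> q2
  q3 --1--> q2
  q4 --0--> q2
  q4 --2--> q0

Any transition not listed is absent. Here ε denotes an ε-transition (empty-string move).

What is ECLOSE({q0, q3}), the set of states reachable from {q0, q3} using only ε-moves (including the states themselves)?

{q0, q3, q4}

Begin with {q0, q3}.
ε-move q0 → q4; add q4.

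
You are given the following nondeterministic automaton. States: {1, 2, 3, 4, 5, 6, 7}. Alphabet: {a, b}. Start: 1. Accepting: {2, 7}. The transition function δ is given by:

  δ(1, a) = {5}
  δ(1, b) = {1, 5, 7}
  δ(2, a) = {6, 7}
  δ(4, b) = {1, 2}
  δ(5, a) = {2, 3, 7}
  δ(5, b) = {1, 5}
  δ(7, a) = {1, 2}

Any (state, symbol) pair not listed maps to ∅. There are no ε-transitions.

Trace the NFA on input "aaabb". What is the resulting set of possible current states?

Start in {1}.
Read 'a': {1} → {5}.
Read 'a': {5} → {2, 3, 7}.
Read 'a': {2, 3, 7} → {1, 2, 6, 7}.
Read 'b': {1, 2, 6, 7} → {1, 5, 7}.
Read 'b': {1, 5, 7} → {1, 5, 7}.

{1, 5, 7}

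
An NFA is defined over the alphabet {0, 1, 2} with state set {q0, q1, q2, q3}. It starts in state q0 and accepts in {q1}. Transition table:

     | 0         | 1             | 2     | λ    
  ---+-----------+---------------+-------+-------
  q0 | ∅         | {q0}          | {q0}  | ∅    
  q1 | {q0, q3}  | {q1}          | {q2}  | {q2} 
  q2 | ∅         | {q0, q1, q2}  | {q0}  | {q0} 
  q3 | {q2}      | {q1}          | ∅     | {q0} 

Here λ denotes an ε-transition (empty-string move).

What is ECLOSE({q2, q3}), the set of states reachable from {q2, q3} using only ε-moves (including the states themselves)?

Begin with {q2, q3}.
ε-move q3 → q0; add q0.

{q0, q2, q3}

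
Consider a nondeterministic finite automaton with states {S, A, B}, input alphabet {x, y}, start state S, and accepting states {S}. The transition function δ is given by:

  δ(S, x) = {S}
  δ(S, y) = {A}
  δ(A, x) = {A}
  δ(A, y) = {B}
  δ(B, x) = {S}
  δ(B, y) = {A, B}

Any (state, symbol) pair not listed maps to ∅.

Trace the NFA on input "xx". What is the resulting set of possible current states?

{S}

Start in {S}.
Read 'x': {S} → {S}.
Read 'x': {S} → {S}.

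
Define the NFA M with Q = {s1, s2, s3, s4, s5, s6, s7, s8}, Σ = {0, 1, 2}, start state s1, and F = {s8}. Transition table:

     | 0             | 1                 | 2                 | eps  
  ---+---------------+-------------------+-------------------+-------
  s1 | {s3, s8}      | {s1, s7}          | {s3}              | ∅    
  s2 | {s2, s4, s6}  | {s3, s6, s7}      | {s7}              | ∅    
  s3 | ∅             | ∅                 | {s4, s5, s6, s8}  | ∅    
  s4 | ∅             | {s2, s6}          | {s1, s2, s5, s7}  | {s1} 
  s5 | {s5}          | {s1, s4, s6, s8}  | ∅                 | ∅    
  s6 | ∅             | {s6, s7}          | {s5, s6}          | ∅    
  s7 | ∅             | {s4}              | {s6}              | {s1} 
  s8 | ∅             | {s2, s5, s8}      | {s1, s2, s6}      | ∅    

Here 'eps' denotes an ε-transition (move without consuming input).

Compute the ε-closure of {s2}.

{s2}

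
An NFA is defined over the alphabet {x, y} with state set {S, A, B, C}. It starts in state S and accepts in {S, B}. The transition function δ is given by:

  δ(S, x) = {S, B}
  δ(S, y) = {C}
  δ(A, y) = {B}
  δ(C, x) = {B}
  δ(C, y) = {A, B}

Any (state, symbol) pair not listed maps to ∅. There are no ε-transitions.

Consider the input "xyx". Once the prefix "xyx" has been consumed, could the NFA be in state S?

Start in {S}.
Read 'x': S→{S, B}; now {S, B}.
Read 'y': S→{C}, B→∅; now {C}.
Read 'x': C→{B}; now {B}.
State S is not in {B}.

No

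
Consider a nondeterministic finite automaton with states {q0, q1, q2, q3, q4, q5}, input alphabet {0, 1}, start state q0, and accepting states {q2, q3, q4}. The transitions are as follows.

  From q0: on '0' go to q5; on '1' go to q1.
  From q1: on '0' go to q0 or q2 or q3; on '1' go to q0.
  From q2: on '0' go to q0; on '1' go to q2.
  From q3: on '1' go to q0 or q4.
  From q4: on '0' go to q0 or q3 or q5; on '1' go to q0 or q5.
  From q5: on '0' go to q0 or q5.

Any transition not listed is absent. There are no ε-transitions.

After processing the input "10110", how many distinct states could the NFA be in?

Start in {q0}.
Read '1': q0→{q1}; now {q1}.
Read '0': q1→{q0, q2, q3}; now {q0, q2, q3}.
Read '1': q0→{q1}, q2→{q2}, q3→{q0, q4}; now {q0, q1, q2, q4}.
Read '1': q0→{q1}, q1→{q0}, q2→{q2}, q4→{q0, q5}; now {q0, q1, q2, q5}.
Read '0': q0→{q5}, q1→{q0, q2, q3}, q2→{q0}, q5→{q0, q5}; now {q0, q2, q3, q5}.
That set has 4 states.

4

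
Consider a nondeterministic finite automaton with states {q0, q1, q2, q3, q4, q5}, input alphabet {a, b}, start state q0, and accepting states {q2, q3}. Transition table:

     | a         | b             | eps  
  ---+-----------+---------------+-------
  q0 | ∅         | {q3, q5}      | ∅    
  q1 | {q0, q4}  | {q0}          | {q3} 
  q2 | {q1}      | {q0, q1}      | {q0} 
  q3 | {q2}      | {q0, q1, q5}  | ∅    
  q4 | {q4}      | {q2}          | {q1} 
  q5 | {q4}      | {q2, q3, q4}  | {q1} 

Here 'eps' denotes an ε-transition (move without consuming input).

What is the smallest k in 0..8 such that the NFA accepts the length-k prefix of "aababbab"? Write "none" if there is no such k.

none

Start in {q0}.
Read 'a': {q0} → ∅.
The set is empty and remains empty for the remaining 7 symbols.
No reachable set along the way intersects F.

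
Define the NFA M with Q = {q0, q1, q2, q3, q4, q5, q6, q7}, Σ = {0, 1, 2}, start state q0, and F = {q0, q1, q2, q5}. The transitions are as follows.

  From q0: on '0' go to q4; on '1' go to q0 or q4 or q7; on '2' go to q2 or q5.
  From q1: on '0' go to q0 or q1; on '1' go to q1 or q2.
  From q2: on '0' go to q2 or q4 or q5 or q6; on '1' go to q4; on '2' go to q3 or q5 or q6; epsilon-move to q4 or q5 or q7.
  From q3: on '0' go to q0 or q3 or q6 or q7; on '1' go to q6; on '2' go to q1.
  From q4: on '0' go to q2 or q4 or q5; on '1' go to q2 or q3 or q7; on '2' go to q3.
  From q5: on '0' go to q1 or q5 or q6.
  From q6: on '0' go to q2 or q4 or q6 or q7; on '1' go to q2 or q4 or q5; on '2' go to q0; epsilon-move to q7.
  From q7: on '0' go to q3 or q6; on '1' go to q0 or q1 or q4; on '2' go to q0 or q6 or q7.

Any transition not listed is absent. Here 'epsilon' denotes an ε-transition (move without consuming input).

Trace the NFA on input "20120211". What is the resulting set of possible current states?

{q0, q1, q2, q3, q4, q5, q6, q7}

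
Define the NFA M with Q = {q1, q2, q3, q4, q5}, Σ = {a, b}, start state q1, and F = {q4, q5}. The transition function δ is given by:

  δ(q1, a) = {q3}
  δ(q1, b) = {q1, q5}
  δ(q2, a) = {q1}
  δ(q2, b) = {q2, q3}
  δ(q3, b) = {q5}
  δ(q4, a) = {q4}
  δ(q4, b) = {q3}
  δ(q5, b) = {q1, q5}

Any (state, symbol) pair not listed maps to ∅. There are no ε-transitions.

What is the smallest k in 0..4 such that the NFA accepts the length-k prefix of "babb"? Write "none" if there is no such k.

1

Start in {q1}.
Read 'b': q1→{q1, q5}; now {q1, q5}.
None of the earlier sets intersect F, but {q1, q5} does.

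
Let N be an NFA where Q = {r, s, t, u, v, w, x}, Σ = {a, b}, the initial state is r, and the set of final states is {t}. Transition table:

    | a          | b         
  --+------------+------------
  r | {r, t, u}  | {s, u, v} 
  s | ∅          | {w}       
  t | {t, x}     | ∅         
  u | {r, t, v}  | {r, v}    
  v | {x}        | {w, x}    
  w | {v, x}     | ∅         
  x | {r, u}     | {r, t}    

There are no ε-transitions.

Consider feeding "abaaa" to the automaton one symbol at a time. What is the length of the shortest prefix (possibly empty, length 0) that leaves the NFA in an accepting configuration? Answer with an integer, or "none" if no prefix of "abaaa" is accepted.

Start in {r}.
Read 'a': r→{r, t, u}; now {r, t, u}.
None of the earlier sets intersect F, but {r, t, u} does.

1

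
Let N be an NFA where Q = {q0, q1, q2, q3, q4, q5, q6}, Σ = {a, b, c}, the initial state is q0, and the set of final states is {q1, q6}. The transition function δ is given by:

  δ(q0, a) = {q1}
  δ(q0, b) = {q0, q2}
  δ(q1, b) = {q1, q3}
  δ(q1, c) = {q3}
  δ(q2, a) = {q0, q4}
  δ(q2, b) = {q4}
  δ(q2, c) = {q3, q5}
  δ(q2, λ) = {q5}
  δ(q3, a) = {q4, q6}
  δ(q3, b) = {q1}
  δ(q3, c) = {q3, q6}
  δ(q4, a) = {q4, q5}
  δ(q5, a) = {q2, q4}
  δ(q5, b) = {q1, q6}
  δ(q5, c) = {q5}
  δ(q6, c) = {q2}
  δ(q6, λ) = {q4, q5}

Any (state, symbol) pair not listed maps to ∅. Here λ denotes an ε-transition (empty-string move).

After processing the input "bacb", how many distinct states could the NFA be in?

Start in {q0}.
Read 'b': q0→{q0, q2}; union {q0, q2}; ε-closure = {q0, q2, q5}.
Read 'a': q0→{q1}, q2→{q0, q4}, q5→{q2, q4}; union {q0, q1, q2, q4}; ε-closure = {q0, q1, q2, q4, q5}.
Read 'c': q0→∅, q1→{q3}, q2→{q3, q5}, q4→∅, q5→{q5}; now {q3, q5}.
Read 'b': q3→{q1}, q5→{q1, q6}; union {q1, q6}; ε-closure = {q1, q4, q5, q6}.
That set has 4 states.

4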